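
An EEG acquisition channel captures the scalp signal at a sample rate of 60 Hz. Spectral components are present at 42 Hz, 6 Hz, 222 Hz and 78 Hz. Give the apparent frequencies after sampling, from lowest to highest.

fs/2 = 30 Hz.
42 Hz > fs/2 = 30 Hz, folds to fs − 42 Hz = 18 Hz.
6 Hz ≤ fs/2 = 30 Hz, passes unchanged.
222 Hz mod fs = 42 Hz.
42 Hz > fs/2 = 30 Hz, folds to fs − 42 Hz = 18 Hz.
78 Hz mod fs = 18 Hz.
18 Hz ≤ fs/2 = 30 Hz, appears at 18 Hz.
Distinct values: {6 Hz, 18 Hz}.

6 Hz, 18 Hz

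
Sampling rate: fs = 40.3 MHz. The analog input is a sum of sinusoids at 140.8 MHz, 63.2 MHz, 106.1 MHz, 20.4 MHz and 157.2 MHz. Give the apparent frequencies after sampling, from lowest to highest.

4 MHz, 14.8 MHz, 17.4 MHz, 19.9 MHz

fs/2 = 20.15 MHz.
140.8 MHz mod fs = 19.9 MHz.
19.9 MHz ≤ fs/2 = 20.15 MHz, appears at 19.9 MHz.
63.2 MHz mod fs = 22.9 MHz.
22.9 MHz > fs/2 = 20.15 MHz, folds to fs − 22.9 MHz = 17.4 MHz.
106.1 MHz mod fs = 25.5 MHz.
25.5 MHz > fs/2 = 20.15 MHz, folds to fs − 25.5 MHz = 14.8 MHz.
20.4 MHz > fs/2 = 20.15 MHz, folds to fs − 20.4 MHz = 19.9 MHz.
157.2 MHz mod fs = 36.3 MHz.
36.3 MHz > fs/2 = 20.15 MHz, folds to fs − 36.3 MHz = 4 MHz.
Distinct values: {4 MHz, 14.8 MHz, 17.4 MHz, 19.9 MHz}.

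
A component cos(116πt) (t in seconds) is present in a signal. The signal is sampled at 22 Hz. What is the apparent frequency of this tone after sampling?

8 Hz

ω = 116π rad/s → f = ω/(2π) = 58 Hz.
58 Hz mod fs = 14 Hz.
14 Hz > fs/2 = 11 Hz, folds to fs − 14 Hz = 8 Hz.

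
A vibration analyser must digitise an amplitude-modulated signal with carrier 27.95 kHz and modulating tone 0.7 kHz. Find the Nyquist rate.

57.3 kHz

AM sidebands sit at fc ± fm = 27.25 kHz and 28.65 kHz.
Highest-frequency component: 28.65 kHz.
Nyquist rate = 2 × 28.65 kHz = 57.3 kHz.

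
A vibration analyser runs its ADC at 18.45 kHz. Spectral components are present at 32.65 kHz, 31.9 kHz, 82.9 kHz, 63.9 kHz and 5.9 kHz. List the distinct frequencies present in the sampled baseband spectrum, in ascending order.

4.25 kHz, 5 kHz, 5.9 kHz, 8.55 kHz, 9.1 kHz

fs/2 = 9.225 kHz.
32.65 kHz mod fs = 14.2 kHz.
14.2 kHz > fs/2 = 9.225 kHz, folds to fs − 14.2 kHz = 4.25 kHz.
31.9 kHz mod fs = 13.45 kHz.
13.45 kHz > fs/2 = 9.225 kHz, folds to fs − 13.45 kHz = 5 kHz.
82.9 kHz mod fs = 9.1 kHz.
9.1 kHz ≤ fs/2 = 9.225 kHz, appears at 9.1 kHz.
63.9 kHz mod fs = 8.55 kHz.
8.55 kHz ≤ fs/2 = 9.225 kHz, appears at 8.55 kHz.
5.9 kHz ≤ fs/2 = 9.225 kHz, passes unchanged.
Distinct values: {4.25 kHz, 5 kHz, 5.9 kHz, 8.55 kHz, 9.1 kHz}.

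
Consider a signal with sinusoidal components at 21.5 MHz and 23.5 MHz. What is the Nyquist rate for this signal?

47 MHz

Highest-frequency component: 23.5 MHz.
Nyquist rate = 2 × 23.5 MHz = 47 MHz.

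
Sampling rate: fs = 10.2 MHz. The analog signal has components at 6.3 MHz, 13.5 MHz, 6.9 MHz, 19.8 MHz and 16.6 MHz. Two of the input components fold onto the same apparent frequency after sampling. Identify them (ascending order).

fs/2 = 5.1 MHz.
6.3 MHz > fs/2 = 5.1 MHz, folds to fs − 6.3 MHz = 3.9 MHz.
13.5 MHz mod fs = 3.3 MHz.
3.3 MHz ≤ fs/2 = 5.1 MHz, appears at 3.3 MHz.
6.9 MHz > fs/2 = 5.1 MHz, folds to fs − 6.9 MHz = 3.3 MHz.
19.8 MHz mod fs = 9.6 MHz.
9.6 MHz > fs/2 = 5.1 MHz, folds to fs − 9.6 MHz = 0.6 MHz.
16.6 MHz mod fs = 6.4 MHz.
6.4 MHz > fs/2 = 5.1 MHz, folds to fs − 6.4 MHz = 3.8 MHz.
6.9 MHz and 13.5 MHz both map to 3.3 MHz.

6.9 MHz, 13.5 MHz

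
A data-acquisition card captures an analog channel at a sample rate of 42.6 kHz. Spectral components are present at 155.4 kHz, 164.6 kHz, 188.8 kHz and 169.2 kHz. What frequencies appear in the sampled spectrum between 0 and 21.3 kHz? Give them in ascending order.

1.2 kHz, 5.8 kHz, 15 kHz, 18.4 kHz

fs/2 = 21.3 kHz.
155.4 kHz mod fs = 27.6 kHz.
27.6 kHz > fs/2 = 21.3 kHz, folds to fs − 27.6 kHz = 15 kHz.
164.6 kHz mod fs = 36.8 kHz.
36.8 kHz > fs/2 = 21.3 kHz, folds to fs − 36.8 kHz = 5.8 kHz.
188.8 kHz mod fs = 18.4 kHz.
18.4 kHz ≤ fs/2 = 21.3 kHz, appears at 18.4 kHz.
169.2 kHz mod fs = 41.4 kHz.
41.4 kHz > fs/2 = 21.3 kHz, folds to fs − 41.4 kHz = 1.2 kHz.
Distinct values: {1.2 kHz, 5.8 kHz, 15 kHz, 18.4 kHz}.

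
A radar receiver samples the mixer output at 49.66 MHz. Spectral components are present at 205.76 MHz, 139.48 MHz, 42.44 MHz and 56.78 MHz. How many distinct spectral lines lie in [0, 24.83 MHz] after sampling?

fs/2 = 24.83 MHz.
205.76 MHz mod fs = 7.12 MHz.
7.12 MHz ≤ fs/2 = 24.83 MHz, appears at 7.12 MHz.
139.48 MHz mod fs = 40.16 MHz.
40.16 MHz > fs/2 = 24.83 MHz, folds to fs − 40.16 MHz = 9.5 MHz.
42.44 MHz > fs/2 = 24.83 MHz, folds to fs − 42.44 MHz = 7.22 MHz.
56.78 MHz mod fs = 7.12 MHz.
7.12 MHz ≤ fs/2 = 24.83 MHz, appears at 7.12 MHz.
Distinct values: {7.12 MHz, 7.22 MHz, 9.5 MHz} → 3.

3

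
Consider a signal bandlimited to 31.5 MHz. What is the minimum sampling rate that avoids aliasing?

63 MHz

Nyquist rate = 2 × 31.5 MHz = 63 MHz.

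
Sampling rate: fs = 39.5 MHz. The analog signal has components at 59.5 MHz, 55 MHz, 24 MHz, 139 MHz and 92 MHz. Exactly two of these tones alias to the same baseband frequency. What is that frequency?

fs/2 = 19.75 MHz.
59.5 MHz mod fs = 20 MHz.
20 MHz > fs/2 = 19.75 MHz, folds to fs − 20 MHz = 19.5 MHz.
55 MHz mod fs = 15.5 MHz.
15.5 MHz ≤ fs/2 = 19.75 MHz, appears at 15.5 MHz.
24 MHz > fs/2 = 19.75 MHz, folds to fs − 24 MHz = 15.5 MHz.
139 MHz mod fs = 20.5 MHz.
20.5 MHz > fs/2 = 19.75 MHz, folds to fs − 20.5 MHz = 19 MHz.
92 MHz mod fs = 13 MHz.
13 MHz ≤ fs/2 = 19.75 MHz, appears at 13 MHz.
24 MHz and 55 MHz both map to 15.5 MHz.

15.5 MHz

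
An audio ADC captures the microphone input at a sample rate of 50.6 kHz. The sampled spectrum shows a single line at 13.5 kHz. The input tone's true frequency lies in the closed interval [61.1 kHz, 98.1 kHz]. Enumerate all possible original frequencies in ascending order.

64.1 kHz, 87.7 kHz

Frequencies that alias to 13.5 kHz are k·fs ± 13.5 kHz for integer k ≥ 0.
k=0: 13.5 kHz.
k=1: 37.1 kHz, 64.1 kHz.
k=2: 87.7 kHz, 114.7 kHz.
k=3: 138.3 kHz, 165.3 kHz.
Within [61.1 kHz, 98.1 kHz]: 64.1 kHz, 87.7 kHz.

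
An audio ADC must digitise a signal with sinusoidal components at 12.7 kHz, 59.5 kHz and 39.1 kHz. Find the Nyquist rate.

Highest-frequency component: 59.5 kHz.
Nyquist rate = 2 × 59.5 kHz = 119 kHz.

119 kHz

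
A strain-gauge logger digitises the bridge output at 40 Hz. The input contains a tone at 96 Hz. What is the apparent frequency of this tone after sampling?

96 Hz mod fs = 16 Hz.
16 Hz ≤ fs/2 = 20 Hz, appears at 16 Hz.

16 Hz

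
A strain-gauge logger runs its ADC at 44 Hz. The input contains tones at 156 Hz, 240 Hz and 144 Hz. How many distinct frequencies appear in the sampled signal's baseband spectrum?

2

fs/2 = 22 Hz.
156 Hz mod fs = 24 Hz.
24 Hz > fs/2 = 22 Hz, folds to fs − 24 Hz = 20 Hz.
240 Hz mod fs = 20 Hz.
20 Hz ≤ fs/2 = 22 Hz, appears at 20 Hz.
144 Hz mod fs = 12 Hz.
12 Hz ≤ fs/2 = 22 Hz, appears at 12 Hz.
Distinct values: {12 Hz, 20 Hz} → 2.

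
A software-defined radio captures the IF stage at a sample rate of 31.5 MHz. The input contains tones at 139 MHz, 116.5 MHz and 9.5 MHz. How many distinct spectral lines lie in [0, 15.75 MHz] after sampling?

2

fs/2 = 15.75 MHz.
139 MHz mod fs = 13 MHz.
13 MHz ≤ fs/2 = 15.75 MHz, appears at 13 MHz.
116.5 MHz mod fs = 22 MHz.
22 MHz > fs/2 = 15.75 MHz, folds to fs − 22 MHz = 9.5 MHz.
9.5 MHz ≤ fs/2 = 15.75 MHz, passes unchanged.
Distinct values: {9.5 MHz, 13 MHz} → 2.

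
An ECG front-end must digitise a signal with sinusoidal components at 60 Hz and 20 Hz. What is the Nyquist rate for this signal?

Highest-frequency component: 60 Hz.
Nyquist rate = 2 × 60 Hz = 120 Hz.

120 Hz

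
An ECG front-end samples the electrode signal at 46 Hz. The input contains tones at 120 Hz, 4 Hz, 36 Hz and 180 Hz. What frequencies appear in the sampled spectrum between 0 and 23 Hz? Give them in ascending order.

4 Hz, 10 Hz, 18 Hz

fs/2 = 23 Hz.
120 Hz mod fs = 28 Hz.
28 Hz > fs/2 = 23 Hz, folds to fs − 28 Hz = 18 Hz.
4 Hz ≤ fs/2 = 23 Hz, passes unchanged.
36 Hz > fs/2 = 23 Hz, folds to fs − 36 Hz = 10 Hz.
180 Hz mod fs = 42 Hz.
42 Hz > fs/2 = 23 Hz, folds to fs − 42 Hz = 4 Hz.
Distinct values: {4 Hz, 10 Hz, 18 Hz}.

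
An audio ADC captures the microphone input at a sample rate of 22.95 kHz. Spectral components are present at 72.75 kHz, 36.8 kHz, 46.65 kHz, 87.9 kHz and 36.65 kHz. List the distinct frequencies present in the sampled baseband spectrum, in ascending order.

0.75 kHz, 3.9 kHz, 9.1 kHz, 9.25 kHz

fs/2 = 11.475 kHz.
72.75 kHz mod fs = 3.9 kHz.
3.9 kHz ≤ fs/2 = 11.475 kHz, appears at 3.9 kHz.
36.8 kHz mod fs = 13.85 kHz.
13.85 kHz > fs/2 = 11.475 kHz, folds to fs − 13.85 kHz = 9.1 kHz.
46.65 kHz mod fs = 0.75 kHz.
0.75 kHz ≤ fs/2 = 11.475 kHz, appears at 0.75 kHz.
87.9 kHz mod fs = 19.05 kHz.
19.05 kHz > fs/2 = 11.475 kHz, folds to fs − 19.05 kHz = 3.9 kHz.
36.65 kHz mod fs = 13.7 kHz.
13.7 kHz > fs/2 = 11.475 kHz, folds to fs − 13.7 kHz = 9.25 kHz.
Distinct values: {0.75 kHz, 3.9 kHz, 9.1 kHz, 9.25 kHz}.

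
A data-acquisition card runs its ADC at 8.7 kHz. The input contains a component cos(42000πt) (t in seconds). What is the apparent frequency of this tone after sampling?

3.6 kHz

ω = 42000π rad/s → f = ω/(2π) = 21000 Hz = 21 kHz.
21 kHz mod fs = 3.6 kHz.
3.6 kHz ≤ fs/2 = 4.35 kHz, appears at 3.6 kHz.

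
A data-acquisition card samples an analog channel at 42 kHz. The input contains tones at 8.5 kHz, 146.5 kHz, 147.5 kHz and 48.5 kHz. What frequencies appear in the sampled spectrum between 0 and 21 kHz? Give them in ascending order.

6.5 kHz, 8.5 kHz, 20.5 kHz

fs/2 = 21 kHz.
8.5 kHz ≤ fs/2 = 21 kHz, passes unchanged.
146.5 kHz mod fs = 20.5 kHz.
20.5 kHz ≤ fs/2 = 21 kHz, appears at 20.5 kHz.
147.5 kHz mod fs = 21.5 kHz.
21.5 kHz > fs/2 = 21 kHz, folds to fs − 21.5 kHz = 20.5 kHz.
48.5 kHz mod fs = 6.5 kHz.
6.5 kHz ≤ fs/2 = 21 kHz, appears at 6.5 kHz.
Distinct values: {6.5 kHz, 8.5 kHz, 20.5 kHz}.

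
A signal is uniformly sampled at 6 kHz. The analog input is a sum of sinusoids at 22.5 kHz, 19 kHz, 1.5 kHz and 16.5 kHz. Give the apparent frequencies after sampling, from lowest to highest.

fs/2 = 3 kHz.
22.5 kHz mod fs = 4.5 kHz.
4.5 kHz > fs/2 = 3 kHz, folds to fs − 4.5 kHz = 1.5 kHz.
19 kHz mod fs = 1 kHz.
1 kHz ≤ fs/2 = 3 kHz, appears at 1 kHz.
1.5 kHz ≤ fs/2 = 3 kHz, passes unchanged.
16.5 kHz mod fs = 4.5 kHz.
4.5 kHz > fs/2 = 3 kHz, folds to fs − 4.5 kHz = 1.5 kHz.
Distinct values: {1 kHz, 1.5 kHz}.

1 kHz, 1.5 kHz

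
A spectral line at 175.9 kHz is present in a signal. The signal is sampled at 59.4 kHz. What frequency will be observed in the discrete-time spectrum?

2.3 kHz

175.9 kHz mod fs = 57.1 kHz.
57.1 kHz > fs/2 = 29.7 kHz, folds to fs − 57.1 kHz = 2.3 kHz.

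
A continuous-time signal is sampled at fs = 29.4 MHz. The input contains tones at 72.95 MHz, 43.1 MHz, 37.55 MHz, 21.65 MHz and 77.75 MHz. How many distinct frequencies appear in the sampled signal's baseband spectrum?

5

fs/2 = 14.7 MHz.
72.95 MHz mod fs = 14.15 MHz.
14.15 MHz ≤ fs/2 = 14.7 MHz, appears at 14.15 MHz.
43.1 MHz mod fs = 13.7 MHz.
13.7 MHz ≤ fs/2 = 14.7 MHz, appears at 13.7 MHz.
37.55 MHz mod fs = 8.15 MHz.
8.15 MHz ≤ fs/2 = 14.7 MHz, appears at 8.15 MHz.
21.65 MHz > fs/2 = 14.7 MHz, folds to fs − 21.65 MHz = 7.75 MHz.
77.75 MHz mod fs = 18.95 MHz.
18.95 MHz > fs/2 = 14.7 MHz, folds to fs − 18.95 MHz = 10.45 MHz.
Distinct values: {7.75 MHz, 8.15 MHz, 10.45 MHz, 13.7 MHz, 14.15 MHz} → 5.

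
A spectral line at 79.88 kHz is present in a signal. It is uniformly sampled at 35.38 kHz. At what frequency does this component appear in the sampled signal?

79.88 kHz mod fs = 9.12 kHz.
9.12 kHz ≤ fs/2 = 17.69 kHz, appears at 9.12 kHz.

9.12 kHz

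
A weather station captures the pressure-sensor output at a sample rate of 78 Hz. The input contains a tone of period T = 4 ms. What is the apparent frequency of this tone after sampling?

T = 4 ms → f = 1/T = 250 Hz.
250 Hz mod fs = 16 Hz.
16 Hz ≤ fs/2 = 39 Hz, appears at 16 Hz.

16 Hz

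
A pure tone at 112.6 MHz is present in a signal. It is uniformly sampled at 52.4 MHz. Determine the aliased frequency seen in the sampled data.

112.6 MHz mod fs = 7.8 MHz.
7.8 MHz ≤ fs/2 = 26.2 MHz, appears at 7.8 MHz.

7.8 MHz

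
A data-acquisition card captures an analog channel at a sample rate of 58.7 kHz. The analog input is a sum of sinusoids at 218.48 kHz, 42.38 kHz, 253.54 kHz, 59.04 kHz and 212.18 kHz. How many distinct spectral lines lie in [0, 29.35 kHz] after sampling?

fs/2 = 29.35 kHz.
218.48 kHz mod fs = 42.38 kHz.
42.38 kHz > fs/2 = 29.35 kHz, folds to fs − 42.38 kHz = 16.32 kHz.
42.38 kHz > fs/2 = 29.35 kHz, folds to fs − 42.38 kHz = 16.32 kHz.
253.54 kHz mod fs = 18.74 kHz.
18.74 kHz ≤ fs/2 = 29.35 kHz, appears at 18.74 kHz.
59.04 kHz mod fs = 0.34 kHz.
0.34 kHz ≤ fs/2 = 29.35 kHz, appears at 0.34 kHz.
212.18 kHz mod fs = 36.08 kHz.
36.08 kHz > fs/2 = 29.35 kHz, folds to fs − 36.08 kHz = 22.62 kHz.
Distinct values: {0.34 kHz, 16.32 kHz, 18.74 kHz, 22.62 kHz} → 4.

4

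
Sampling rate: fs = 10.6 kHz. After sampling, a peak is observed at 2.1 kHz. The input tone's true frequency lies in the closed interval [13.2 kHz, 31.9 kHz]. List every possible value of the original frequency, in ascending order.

19.1 kHz, 23.3 kHz, 29.7 kHz

Frequencies that alias to 2.1 kHz are k·fs ± 2.1 kHz for integer k ≥ 0.
k=0: 2.1 kHz.
k=1: 8.5 kHz, 12.7 kHz.
k=2: 19.1 kHz, 23.3 kHz.
k=3: 29.7 kHz, 33.9 kHz.
k=4: 40.3 kHz, 44.5 kHz.
Within [13.2 kHz, 31.9 kHz]: 19.1 kHz, 23.3 kHz, 29.7 kHz.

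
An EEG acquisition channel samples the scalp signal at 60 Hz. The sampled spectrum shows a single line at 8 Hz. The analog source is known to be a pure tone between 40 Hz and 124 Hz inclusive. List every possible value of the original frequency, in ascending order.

Frequencies that alias to 8 Hz are k·fs ± 8 Hz for integer k ≥ 0.
k=0: 8 Hz.
k=1: 52 Hz, 68 Hz.
k=2: 112 Hz, 128 Hz.
k=3: 172 Hz, 188 Hz.
Within [40 Hz, 124 Hz]: 52 Hz, 68 Hz, 112 Hz.

52 Hz, 68 Hz, 112 Hz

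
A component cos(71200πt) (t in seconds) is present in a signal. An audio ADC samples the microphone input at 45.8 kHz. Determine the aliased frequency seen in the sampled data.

ω = 71200π rad/s → f = ω/(2π) = 35600 Hz = 35.6 kHz.
35.6 kHz > fs/2 = 22.9 kHz, folds to fs − 35.6 kHz = 10.2 kHz.

10.2 kHz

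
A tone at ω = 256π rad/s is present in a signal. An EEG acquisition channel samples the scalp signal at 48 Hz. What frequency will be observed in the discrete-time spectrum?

16 Hz

ω = 256π rad/s → f = ω/(2π) = 128 Hz.
128 Hz mod fs = 32 Hz.
32 Hz > fs/2 = 24 Hz, folds to fs − 32 Hz = 16 Hz.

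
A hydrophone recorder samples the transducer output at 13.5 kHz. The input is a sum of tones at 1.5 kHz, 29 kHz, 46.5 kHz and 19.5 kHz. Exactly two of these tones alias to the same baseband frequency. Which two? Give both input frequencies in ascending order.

fs/2 = 6.75 kHz.
1.5 kHz ≤ fs/2 = 6.75 kHz, passes unchanged.
29 kHz mod fs = 2 kHz.
2 kHz ≤ fs/2 = 6.75 kHz, appears at 2 kHz.
46.5 kHz mod fs = 6 kHz.
6 kHz ≤ fs/2 = 6.75 kHz, appears at 6 kHz.
19.5 kHz mod fs = 6 kHz.
6 kHz ≤ fs/2 = 6.75 kHz, appears at 6 kHz.
19.5 kHz and 46.5 kHz both map to 6 kHz.

19.5 kHz, 46.5 kHz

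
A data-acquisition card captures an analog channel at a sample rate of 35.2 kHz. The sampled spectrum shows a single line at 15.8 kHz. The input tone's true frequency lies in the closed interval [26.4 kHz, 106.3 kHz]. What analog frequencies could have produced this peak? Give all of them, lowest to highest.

51 kHz, 54.6 kHz, 86.2 kHz, 89.8 kHz

Frequencies that alias to 15.8 kHz are k·fs ± 15.8 kHz for integer k ≥ 0.
k=0: 15.8 kHz.
k=1: 19.4 kHz, 51 kHz.
k=2: 54.6 kHz, 86.2 kHz.
k=3: 89.8 kHz, 121.4 kHz.
k=4: 125 kHz, 156.6 kHz.
Within [26.4 kHz, 106.3 kHz]: 51 kHz, 54.6 kHz, 86.2 kHz, 89.8 kHz.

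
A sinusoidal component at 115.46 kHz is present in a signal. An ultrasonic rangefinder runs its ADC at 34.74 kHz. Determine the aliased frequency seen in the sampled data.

115.46 kHz mod fs = 11.24 kHz.
11.24 kHz ≤ fs/2 = 17.37 kHz, appears at 11.24 kHz.

11.24 kHz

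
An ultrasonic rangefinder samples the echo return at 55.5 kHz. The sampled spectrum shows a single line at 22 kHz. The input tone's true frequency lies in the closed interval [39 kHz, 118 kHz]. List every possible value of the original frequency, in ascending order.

77.5 kHz, 89 kHz

Frequencies that alias to 22 kHz are k·fs ± 22 kHz for integer k ≥ 0.
k=0: 22 kHz.
k=1: 33.5 kHz, 77.5 kHz.
k=2: 89 kHz, 133 kHz.
k=3: 144.5 kHz, 188.5 kHz.
Within [39 kHz, 118 kHz]: 77.5 kHz, 89 kHz.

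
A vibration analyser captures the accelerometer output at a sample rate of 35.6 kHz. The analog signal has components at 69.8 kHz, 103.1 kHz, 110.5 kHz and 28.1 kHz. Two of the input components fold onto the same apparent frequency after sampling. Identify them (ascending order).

fs/2 = 17.8 kHz.
69.8 kHz mod fs = 34.2 kHz.
34.2 kHz > fs/2 = 17.8 kHz, folds to fs − 34.2 kHz = 1.4 kHz.
103.1 kHz mod fs = 31.9 kHz.
31.9 kHz > fs/2 = 17.8 kHz, folds to fs − 31.9 kHz = 3.7 kHz.
110.5 kHz mod fs = 3.7 kHz.
3.7 kHz ≤ fs/2 = 17.8 kHz, appears at 3.7 kHz.
28.1 kHz > fs/2 = 17.8 kHz, folds to fs − 28.1 kHz = 7.5 kHz.
103.1 kHz and 110.5 kHz both map to 3.7 kHz.

103.1 kHz, 110.5 kHz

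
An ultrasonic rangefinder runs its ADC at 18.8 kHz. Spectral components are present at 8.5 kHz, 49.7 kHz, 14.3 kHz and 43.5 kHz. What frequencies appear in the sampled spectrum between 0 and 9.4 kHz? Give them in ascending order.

fs/2 = 9.4 kHz.
8.5 kHz ≤ fs/2 = 9.4 kHz, passes unchanged.
49.7 kHz mod fs = 12.1 kHz.
12.1 kHz > fs/2 = 9.4 kHz, folds to fs − 12.1 kHz = 6.7 kHz.
14.3 kHz > fs/2 = 9.4 kHz, folds to fs − 14.3 kHz = 4.5 kHz.
43.5 kHz mod fs = 5.9 kHz.
5.9 kHz ≤ fs/2 = 9.4 kHz, appears at 5.9 kHz.
Distinct values: {4.5 kHz, 5.9 kHz, 6.7 kHz, 8.5 kHz}.

4.5 kHz, 5.9 kHz, 6.7 kHz, 8.5 kHz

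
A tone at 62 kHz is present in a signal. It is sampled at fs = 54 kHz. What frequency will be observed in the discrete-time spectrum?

8 kHz

62 kHz mod fs = 8 kHz.
8 kHz ≤ fs/2 = 27 kHz, appears at 8 kHz.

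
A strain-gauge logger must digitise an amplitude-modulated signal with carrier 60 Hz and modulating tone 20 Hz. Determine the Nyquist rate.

AM sidebands sit at fc ± fm = 40 Hz and 80 Hz.
Highest-frequency component: 80 Hz.
Nyquist rate = 2 × 80 Hz = 160 Hz.

160 Hz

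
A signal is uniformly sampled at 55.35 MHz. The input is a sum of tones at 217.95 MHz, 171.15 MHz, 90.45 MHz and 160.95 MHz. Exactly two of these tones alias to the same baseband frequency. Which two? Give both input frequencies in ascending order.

fs/2 = 27.675 MHz.
217.95 MHz mod fs = 51.9 MHz.
51.9 MHz > fs/2 = 27.675 MHz, folds to fs − 51.9 MHz = 3.45 MHz.
171.15 MHz mod fs = 5.1 MHz.
5.1 MHz ≤ fs/2 = 27.675 MHz, appears at 5.1 MHz.
90.45 MHz mod fs = 35.1 MHz.
35.1 MHz > fs/2 = 27.675 MHz, folds to fs − 35.1 MHz = 20.25 MHz.
160.95 MHz mod fs = 50.25 MHz.
50.25 MHz > fs/2 = 27.675 MHz, folds to fs − 50.25 MHz = 5.1 MHz.
160.95 MHz and 171.15 MHz both map to 5.1 MHz.

160.95 MHz, 171.15 MHz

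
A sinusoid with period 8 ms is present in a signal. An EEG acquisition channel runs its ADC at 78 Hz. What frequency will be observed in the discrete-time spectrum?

31 Hz

T = 8 ms → f = 1/T = 125 Hz.
125 Hz mod fs = 47 Hz.
47 Hz > fs/2 = 39 Hz, folds to fs − 47 Hz = 31 Hz.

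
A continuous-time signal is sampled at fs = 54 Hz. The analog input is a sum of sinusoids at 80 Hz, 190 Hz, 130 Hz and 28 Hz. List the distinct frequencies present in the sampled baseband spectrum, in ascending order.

22 Hz, 26 Hz

fs/2 = 27 Hz.
80 Hz mod fs = 26 Hz.
26 Hz ≤ fs/2 = 27 Hz, appears at 26 Hz.
190 Hz mod fs = 28 Hz.
28 Hz > fs/2 = 27 Hz, folds to fs − 28 Hz = 26 Hz.
130 Hz mod fs = 22 Hz.
22 Hz ≤ fs/2 = 27 Hz, appears at 22 Hz.
28 Hz > fs/2 = 27 Hz, folds to fs − 28 Hz = 26 Hz.
Distinct values: {22 Hz, 26 Hz}.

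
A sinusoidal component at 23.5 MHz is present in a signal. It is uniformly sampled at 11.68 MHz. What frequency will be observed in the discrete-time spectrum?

0.14 MHz

23.5 MHz mod fs = 0.14 MHz.
0.14 MHz ≤ fs/2 = 5.84 MHz, appears at 0.14 MHz.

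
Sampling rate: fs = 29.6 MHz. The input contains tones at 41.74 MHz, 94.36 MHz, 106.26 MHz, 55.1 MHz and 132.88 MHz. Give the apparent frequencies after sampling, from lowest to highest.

4.1 MHz, 5.56 MHz, 12.14 MHz, 14.48 MHz

fs/2 = 14.8 MHz.
41.74 MHz mod fs = 12.14 MHz.
12.14 MHz ≤ fs/2 = 14.8 MHz, appears at 12.14 MHz.
94.36 MHz mod fs = 5.56 MHz.
5.56 MHz ≤ fs/2 = 14.8 MHz, appears at 5.56 MHz.
106.26 MHz mod fs = 17.46 MHz.
17.46 MHz > fs/2 = 14.8 MHz, folds to fs − 17.46 MHz = 12.14 MHz.
55.1 MHz mod fs = 25.5 MHz.
25.5 MHz > fs/2 = 14.8 MHz, folds to fs − 25.5 MHz = 4.1 MHz.
132.88 MHz mod fs = 14.48 MHz.
14.48 MHz ≤ fs/2 = 14.8 MHz, appears at 14.48 MHz.
Distinct values: {4.1 MHz, 5.56 MHz, 12.14 MHz, 14.48 MHz}.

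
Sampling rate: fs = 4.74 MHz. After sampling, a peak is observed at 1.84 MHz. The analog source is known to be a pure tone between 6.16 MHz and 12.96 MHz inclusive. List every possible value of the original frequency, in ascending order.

Frequencies that alias to 1.84 MHz are k·fs ± 1.84 MHz for integer k ≥ 0.
k=0: 1.84 MHz.
k=1: 2.9 MHz, 6.58 MHz.
k=2: 7.64 MHz, 11.32 MHz.
k=3: 12.38 MHz, 16.06 MHz.
k=4: 17.12 MHz, 20.8 MHz.
Within [6.16 MHz, 12.96 MHz]: 6.58 MHz, 7.64 MHz, 11.32 MHz, 12.38 MHz.

6.58 MHz, 7.64 MHz, 11.32 MHz, 12.38 MHz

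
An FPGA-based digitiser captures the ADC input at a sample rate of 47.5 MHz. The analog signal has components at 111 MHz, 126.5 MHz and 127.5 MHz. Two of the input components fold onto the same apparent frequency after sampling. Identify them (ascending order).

fs/2 = 23.75 MHz.
111 MHz mod fs = 16 MHz.
16 MHz ≤ fs/2 = 23.75 MHz, appears at 16 MHz.
126.5 MHz mod fs = 31.5 MHz.
31.5 MHz > fs/2 = 23.75 MHz, folds to fs − 31.5 MHz = 16 MHz.
127.5 MHz mod fs = 32.5 MHz.
32.5 MHz > fs/2 = 23.75 MHz, folds to fs − 32.5 MHz = 15 MHz.
111 MHz and 126.5 MHz both map to 16 MHz.

111 MHz, 126.5 MHz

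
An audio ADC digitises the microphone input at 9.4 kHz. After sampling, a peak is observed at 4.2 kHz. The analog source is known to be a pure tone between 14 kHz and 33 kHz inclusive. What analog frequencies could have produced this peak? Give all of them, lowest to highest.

14.6 kHz, 23 kHz, 24 kHz, 32.4 kHz

Frequencies that alias to 4.2 kHz are k·fs ± 4.2 kHz for integer k ≥ 0.
k=0: 4.2 kHz.
k=1: 5.2 kHz, 13.6 kHz.
k=2: 14.6 kHz, 23 kHz.
k=3: 24 kHz, 32.4 kHz.
k=4: 33.4 kHz, 41.8 kHz.
Within [14 kHz, 33 kHz]: 14.6 kHz, 23 kHz, 24 kHz, 32.4 kHz.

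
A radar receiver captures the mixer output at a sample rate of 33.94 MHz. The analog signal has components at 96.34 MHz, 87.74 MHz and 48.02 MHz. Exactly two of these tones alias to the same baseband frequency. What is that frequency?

14.08 MHz

fs/2 = 16.97 MHz.
96.34 MHz mod fs = 28.46 MHz.
28.46 MHz > fs/2 = 16.97 MHz, folds to fs − 28.46 MHz = 5.48 MHz.
87.74 MHz mod fs = 19.86 MHz.
19.86 MHz > fs/2 = 16.97 MHz, folds to fs − 19.86 MHz = 14.08 MHz.
48.02 MHz mod fs = 14.08 MHz.
14.08 MHz ≤ fs/2 = 16.97 MHz, appears at 14.08 MHz.
48.02 MHz and 87.74 MHz both map to 14.08 MHz.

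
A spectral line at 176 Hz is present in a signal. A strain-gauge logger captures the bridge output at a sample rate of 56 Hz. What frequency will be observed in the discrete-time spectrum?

176 Hz mod fs = 8 Hz.
8 Hz ≤ fs/2 = 28 Hz, appears at 8 Hz.

8 Hz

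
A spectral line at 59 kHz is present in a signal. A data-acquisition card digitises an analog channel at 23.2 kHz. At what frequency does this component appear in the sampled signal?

59 kHz mod fs = 12.6 kHz.
12.6 kHz > fs/2 = 11.6 kHz, folds to fs − 12.6 kHz = 10.6 kHz.

10.6 kHz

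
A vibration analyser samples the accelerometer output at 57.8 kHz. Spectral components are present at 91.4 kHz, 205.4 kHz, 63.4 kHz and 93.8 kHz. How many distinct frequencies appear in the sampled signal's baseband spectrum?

4

fs/2 = 28.9 kHz.
91.4 kHz mod fs = 33.6 kHz.
33.6 kHz > fs/2 = 28.9 kHz, folds to fs − 33.6 kHz = 24.2 kHz.
205.4 kHz mod fs = 32 kHz.
32 kHz > fs/2 = 28.9 kHz, folds to fs − 32 kHz = 25.8 kHz.
63.4 kHz mod fs = 5.6 kHz.
5.6 kHz ≤ fs/2 = 28.9 kHz, appears at 5.6 kHz.
93.8 kHz mod fs = 36 kHz.
36 kHz > fs/2 = 28.9 kHz, folds to fs − 36 kHz = 21.8 kHz.
Distinct values: {5.6 kHz, 21.8 kHz, 24.2 kHz, 25.8 kHz} → 4.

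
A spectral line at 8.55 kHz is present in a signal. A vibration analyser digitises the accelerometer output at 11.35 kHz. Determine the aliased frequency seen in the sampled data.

2.8 kHz

8.55 kHz > fs/2 = 5.675 kHz, folds to fs − 8.55 kHz = 2.8 kHz.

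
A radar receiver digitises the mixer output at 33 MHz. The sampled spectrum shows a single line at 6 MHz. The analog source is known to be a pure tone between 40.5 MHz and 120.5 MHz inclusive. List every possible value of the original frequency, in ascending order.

Frequencies that alias to 6 MHz are k·fs ± 6 MHz for integer k ≥ 0.
k=0: 6 MHz.
k=1: 27 MHz, 39 MHz.
k=2: 60 MHz, 72 MHz.
k=3: 93 MHz, 105 MHz.
k=4: 126 MHz, 138 MHz.
Within [40.5 MHz, 120.5 MHz]: 60 MHz, 72 MHz, 93 MHz, 105 MHz.

60 MHz, 72 MHz, 93 MHz, 105 MHz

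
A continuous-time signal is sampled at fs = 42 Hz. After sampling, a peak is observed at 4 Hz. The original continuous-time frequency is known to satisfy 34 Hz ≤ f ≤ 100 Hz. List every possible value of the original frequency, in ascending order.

38 Hz, 46 Hz, 80 Hz, 88 Hz

Frequencies that alias to 4 Hz are k·fs ± 4 Hz for integer k ≥ 0.
k=0: 4 Hz.
k=1: 38 Hz, 46 Hz.
k=2: 80 Hz, 88 Hz.
k=3: 122 Hz, 130 Hz.
Within [34 Hz, 100 Hz]: 38 Hz, 46 Hz, 80 Hz, 88 Hz.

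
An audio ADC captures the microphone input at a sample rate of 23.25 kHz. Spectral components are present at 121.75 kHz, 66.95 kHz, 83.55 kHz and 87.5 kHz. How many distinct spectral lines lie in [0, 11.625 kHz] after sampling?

3

fs/2 = 11.625 kHz.
121.75 kHz mod fs = 5.5 kHz.
5.5 kHz ≤ fs/2 = 11.625 kHz, appears at 5.5 kHz.
66.95 kHz mod fs = 20.45 kHz.
20.45 kHz > fs/2 = 11.625 kHz, folds to fs − 20.45 kHz = 2.8 kHz.
83.55 kHz mod fs = 13.8 kHz.
13.8 kHz > fs/2 = 11.625 kHz, folds to fs − 13.8 kHz = 9.45 kHz.
87.5 kHz mod fs = 17.75 kHz.
17.75 kHz > fs/2 = 11.625 kHz, folds to fs − 17.75 kHz = 5.5 kHz.
Distinct values: {2.8 kHz, 5.5 kHz, 9.45 kHz} → 3.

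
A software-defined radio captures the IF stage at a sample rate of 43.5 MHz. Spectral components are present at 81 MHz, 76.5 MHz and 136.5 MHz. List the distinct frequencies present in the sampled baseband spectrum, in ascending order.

fs/2 = 21.75 MHz.
81 MHz mod fs = 37.5 MHz.
37.5 MHz > fs/2 = 21.75 MHz, folds to fs − 37.5 MHz = 6 MHz.
76.5 MHz mod fs = 33 MHz.
33 MHz > fs/2 = 21.75 MHz, folds to fs − 33 MHz = 10.5 MHz.
136.5 MHz mod fs = 6 MHz.
6 MHz ≤ fs/2 = 21.75 MHz, appears at 6 MHz.
Distinct values: {6 MHz, 10.5 MHz}.

6 MHz, 10.5 MHz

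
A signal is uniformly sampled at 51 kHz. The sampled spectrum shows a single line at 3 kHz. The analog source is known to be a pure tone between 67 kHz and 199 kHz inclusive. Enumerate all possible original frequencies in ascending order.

99 kHz, 105 kHz, 150 kHz, 156 kHz

Frequencies that alias to 3 kHz are k·fs ± 3 kHz for integer k ≥ 0.
k=0: 3 kHz.
k=1: 48 kHz, 54 kHz.
k=2: 99 kHz, 105 kHz.
k=3: 150 kHz, 156 kHz.
k=4: 201 kHz, 207 kHz.
Within [67 kHz, 199 kHz]: 99 kHz, 105 kHz, 150 kHz, 156 kHz.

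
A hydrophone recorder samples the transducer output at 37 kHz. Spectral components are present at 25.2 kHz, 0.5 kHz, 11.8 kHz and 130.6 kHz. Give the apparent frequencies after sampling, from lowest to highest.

fs/2 = 18.5 kHz.
25.2 kHz > fs/2 = 18.5 kHz, folds to fs − 25.2 kHz = 11.8 kHz.
0.5 kHz ≤ fs/2 = 18.5 kHz, passes unchanged.
11.8 kHz ≤ fs/2 = 18.5 kHz, passes unchanged.
130.6 kHz mod fs = 19.6 kHz.
19.6 kHz > fs/2 = 18.5 kHz, folds to fs − 19.6 kHz = 17.4 kHz.
Distinct values: {0.5 kHz, 11.8 kHz, 17.4 kHz}.

0.5 kHz, 11.8 kHz, 17.4 kHz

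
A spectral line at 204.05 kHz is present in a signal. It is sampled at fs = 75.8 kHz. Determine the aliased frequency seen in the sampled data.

204.05 kHz mod fs = 52.45 kHz.
52.45 kHz > fs/2 = 37.9 kHz, folds to fs − 52.45 kHz = 23.35 kHz.

23.35 kHz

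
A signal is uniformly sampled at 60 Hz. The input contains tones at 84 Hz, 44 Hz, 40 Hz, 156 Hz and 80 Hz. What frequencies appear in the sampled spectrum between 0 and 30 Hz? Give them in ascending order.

16 Hz, 20 Hz, 24 Hz

fs/2 = 30 Hz.
84 Hz mod fs = 24 Hz.
24 Hz ≤ fs/2 = 30 Hz, appears at 24 Hz.
44 Hz > fs/2 = 30 Hz, folds to fs − 44 Hz = 16 Hz.
40 Hz > fs/2 = 30 Hz, folds to fs − 40 Hz = 20 Hz.
156 Hz mod fs = 36 Hz.
36 Hz > fs/2 = 30 Hz, folds to fs − 36 Hz = 24 Hz.
80 Hz mod fs = 20 Hz.
20 Hz ≤ fs/2 = 30 Hz, appears at 20 Hz.
Distinct values: {16 Hz, 20 Hz, 24 Hz}.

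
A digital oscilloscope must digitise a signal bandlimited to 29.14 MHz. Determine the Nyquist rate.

Nyquist rate = 2 × 29.14 MHz = 58.28 MHz.

58.28 MHz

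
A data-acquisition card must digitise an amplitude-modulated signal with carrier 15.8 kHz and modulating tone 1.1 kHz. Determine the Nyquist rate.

AM sidebands sit at fc ± fm = 14.7 kHz and 16.9 kHz.
Highest-frequency component: 16.9 kHz.
Nyquist rate = 2 × 16.9 kHz = 33.8 kHz.

33.8 kHz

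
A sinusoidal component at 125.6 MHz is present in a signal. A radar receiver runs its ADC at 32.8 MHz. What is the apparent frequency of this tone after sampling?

5.6 MHz

125.6 MHz mod fs = 27.2 MHz.
27.2 MHz > fs/2 = 16.4 MHz, folds to fs − 27.2 MHz = 5.6 MHz.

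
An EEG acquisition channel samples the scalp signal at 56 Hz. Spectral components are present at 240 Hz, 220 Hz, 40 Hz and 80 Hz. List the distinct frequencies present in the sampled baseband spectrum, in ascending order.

fs/2 = 28 Hz.
240 Hz mod fs = 16 Hz.
16 Hz ≤ fs/2 = 28 Hz, appears at 16 Hz.
220 Hz mod fs = 52 Hz.
52 Hz > fs/2 = 28 Hz, folds to fs − 52 Hz = 4 Hz.
40 Hz > fs/2 = 28 Hz, folds to fs − 40 Hz = 16 Hz.
80 Hz mod fs = 24 Hz.
24 Hz ≤ fs/2 = 28 Hz, appears at 24 Hz.
Distinct values: {4 Hz, 16 Hz, 24 Hz}.

4 Hz, 16 Hz, 24 Hz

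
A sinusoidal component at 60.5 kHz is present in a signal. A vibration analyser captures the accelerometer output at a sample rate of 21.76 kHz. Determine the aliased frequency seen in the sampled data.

4.78 kHz

60.5 kHz mod fs = 16.98 kHz.
16.98 kHz > fs/2 = 10.88 kHz, folds to fs − 16.98 kHz = 4.78 kHz.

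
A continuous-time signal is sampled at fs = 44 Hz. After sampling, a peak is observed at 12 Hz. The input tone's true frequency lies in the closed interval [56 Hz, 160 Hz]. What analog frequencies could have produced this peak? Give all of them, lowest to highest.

Frequencies that alias to 12 Hz are k·fs ± 12 Hz for integer k ≥ 0.
k=0: 12 Hz.
k=1: 32 Hz, 56 Hz.
k=2: 76 Hz, 100 Hz.
k=3: 120 Hz, 144 Hz.
k=4: 164 Hz, 188 Hz.
Within [56 Hz, 160 Hz]: 56 Hz, 76 Hz, 100 Hz, 120 Hz, 144 Hz.

56 Hz, 76 Hz, 100 Hz, 120 Hz, 144 Hz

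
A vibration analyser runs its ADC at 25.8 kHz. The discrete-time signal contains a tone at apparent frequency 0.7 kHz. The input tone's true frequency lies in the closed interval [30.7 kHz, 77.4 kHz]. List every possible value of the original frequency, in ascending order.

50.9 kHz, 52.3 kHz, 76.7 kHz

Frequencies that alias to 0.7 kHz are k·fs ± 0.7 kHz for integer k ≥ 0.
k=0: 0.7 kHz.
k=1: 25.1 kHz, 26.5 kHz.
k=2: 50.9 kHz, 52.3 kHz.
k=3: 76.7 kHz, 78.1 kHz.
k=4: 102.5 kHz, 103.9 kHz.
Within [30.7 kHz, 77.4 kHz]: 50.9 kHz, 52.3 kHz, 76.7 kHz.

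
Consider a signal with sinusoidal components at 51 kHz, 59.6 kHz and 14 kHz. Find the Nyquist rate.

119.2 kHz

Highest-frequency component: 59.6 kHz.
Nyquist rate = 2 × 59.6 kHz = 119.2 kHz.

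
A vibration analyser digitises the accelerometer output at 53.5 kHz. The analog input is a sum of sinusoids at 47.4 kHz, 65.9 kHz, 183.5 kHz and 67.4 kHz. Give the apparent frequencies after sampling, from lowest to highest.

fs/2 = 26.75 kHz.
47.4 kHz > fs/2 = 26.75 kHz, folds to fs − 47.4 kHz = 6.1 kHz.
65.9 kHz mod fs = 12.4 kHz.
12.4 kHz ≤ fs/2 = 26.75 kHz, appears at 12.4 kHz.
183.5 kHz mod fs = 23 kHz.
23 kHz ≤ fs/2 = 26.75 kHz, appears at 23 kHz.
67.4 kHz mod fs = 13.9 kHz.
13.9 kHz ≤ fs/2 = 26.75 kHz, appears at 13.9 kHz.
Distinct values: {6.1 kHz, 12.4 kHz, 13.9 kHz, 23 kHz}.

6.1 kHz, 12.4 kHz, 13.9 kHz, 23 kHz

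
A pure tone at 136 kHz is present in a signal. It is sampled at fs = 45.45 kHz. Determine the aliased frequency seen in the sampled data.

136 kHz mod fs = 45.1 kHz.
45.1 kHz > fs/2 = 22.725 kHz, folds to fs − 45.1 kHz = 0.35 kHz.

0.35 kHz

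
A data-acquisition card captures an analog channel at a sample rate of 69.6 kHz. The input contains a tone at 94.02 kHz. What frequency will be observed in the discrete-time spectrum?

24.42 kHz

94.02 kHz mod fs = 24.42 kHz.
24.42 kHz ≤ fs/2 = 34.8 kHz, appears at 24.42 kHz.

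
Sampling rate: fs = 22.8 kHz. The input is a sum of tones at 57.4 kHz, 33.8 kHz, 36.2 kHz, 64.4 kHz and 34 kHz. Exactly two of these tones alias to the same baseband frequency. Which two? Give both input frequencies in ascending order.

fs/2 = 11.4 kHz.
57.4 kHz mod fs = 11.8 kHz.
11.8 kHz > fs/2 = 11.4 kHz, folds to fs − 11.8 kHz = 11 kHz.
33.8 kHz mod fs = 11 kHz.
11 kHz ≤ fs/2 = 11.4 kHz, appears at 11 kHz.
36.2 kHz mod fs = 13.4 kHz.
13.4 kHz > fs/2 = 11.4 kHz, folds to fs − 13.4 kHz = 9.4 kHz.
64.4 kHz mod fs = 18.8 kHz.
18.8 kHz > fs/2 = 11.4 kHz, folds to fs − 18.8 kHz = 4 kHz.
34 kHz mod fs = 11.2 kHz.
11.2 kHz ≤ fs/2 = 11.4 kHz, appears at 11.2 kHz.
33.8 kHz and 57.4 kHz both map to 11 kHz.

33.8 kHz, 57.4 kHz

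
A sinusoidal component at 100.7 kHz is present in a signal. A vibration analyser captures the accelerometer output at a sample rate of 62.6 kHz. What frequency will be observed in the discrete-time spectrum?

24.5 kHz

100.7 kHz mod fs = 38.1 kHz.
38.1 kHz > fs/2 = 31.3 kHz, folds to fs − 38.1 kHz = 24.5 kHz.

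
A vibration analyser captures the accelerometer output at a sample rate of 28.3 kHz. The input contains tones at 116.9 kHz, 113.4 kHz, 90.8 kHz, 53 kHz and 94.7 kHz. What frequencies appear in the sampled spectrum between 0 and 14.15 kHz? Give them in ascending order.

fs/2 = 14.15 kHz.
116.9 kHz mod fs = 3.7 kHz.
3.7 kHz ≤ fs/2 = 14.15 kHz, appears at 3.7 kHz.
113.4 kHz mod fs = 0.2 kHz.
0.2 kHz ≤ fs/2 = 14.15 kHz, appears at 0.2 kHz.
90.8 kHz mod fs = 5.9 kHz.
5.9 kHz ≤ fs/2 = 14.15 kHz, appears at 5.9 kHz.
53 kHz mod fs = 24.7 kHz.
24.7 kHz > fs/2 = 14.15 kHz, folds to fs − 24.7 kHz = 3.6 kHz.
94.7 kHz mod fs = 9.8 kHz.
9.8 kHz ≤ fs/2 = 14.15 kHz, appears at 9.8 kHz.
Distinct values: {0.2 kHz, 3.6 kHz, 3.7 kHz, 5.9 kHz, 9.8 kHz}.

0.2 kHz, 3.6 kHz, 3.7 kHz, 5.9 kHz, 9.8 kHz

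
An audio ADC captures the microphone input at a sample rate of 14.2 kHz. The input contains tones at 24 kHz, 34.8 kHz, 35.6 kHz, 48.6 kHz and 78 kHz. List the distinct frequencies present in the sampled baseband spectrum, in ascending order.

4.4 kHz, 6 kHz, 6.4 kHz, 7 kHz

fs/2 = 7.1 kHz.
24 kHz mod fs = 9.8 kHz.
9.8 kHz > fs/2 = 7.1 kHz, folds to fs − 9.8 kHz = 4.4 kHz.
34.8 kHz mod fs = 6.4 kHz.
6.4 kHz ≤ fs/2 = 7.1 kHz, appears at 6.4 kHz.
35.6 kHz mod fs = 7.2 kHz.
7.2 kHz > fs/2 = 7.1 kHz, folds to fs − 7.2 kHz = 7 kHz.
48.6 kHz mod fs = 6 kHz.
6 kHz ≤ fs/2 = 7.1 kHz, appears at 6 kHz.
78 kHz mod fs = 7 kHz.
7 kHz ≤ fs/2 = 7.1 kHz, appears at 7 kHz.
Distinct values: {4.4 kHz, 6 kHz, 6.4 kHz, 7 kHz}.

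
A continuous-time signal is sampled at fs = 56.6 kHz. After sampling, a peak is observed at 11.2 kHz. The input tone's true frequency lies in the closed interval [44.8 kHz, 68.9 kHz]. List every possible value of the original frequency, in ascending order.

Frequencies that alias to 11.2 kHz are k·fs ± 11.2 kHz for integer k ≥ 0.
k=0: 11.2 kHz.
k=1: 45.4 kHz, 67.8 kHz.
k=2: 102 kHz, 124.4 kHz.
Within [44.8 kHz, 68.9 kHz]: 45.4 kHz, 67.8 kHz.

45.4 kHz, 67.8 kHz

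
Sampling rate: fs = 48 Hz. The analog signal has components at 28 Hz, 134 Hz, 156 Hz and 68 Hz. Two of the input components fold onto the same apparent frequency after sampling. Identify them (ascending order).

28 Hz, 68 Hz

fs/2 = 24 Hz.
28 Hz > fs/2 = 24 Hz, folds to fs − 28 Hz = 20 Hz.
134 Hz mod fs = 38 Hz.
38 Hz > fs/2 = 24 Hz, folds to fs − 38 Hz = 10 Hz.
156 Hz mod fs = 12 Hz.
12 Hz ≤ fs/2 = 24 Hz, appears at 12 Hz.
68 Hz mod fs = 20 Hz.
20 Hz ≤ fs/2 = 24 Hz, appears at 20 Hz.
28 Hz and 68 Hz both map to 20 Hz.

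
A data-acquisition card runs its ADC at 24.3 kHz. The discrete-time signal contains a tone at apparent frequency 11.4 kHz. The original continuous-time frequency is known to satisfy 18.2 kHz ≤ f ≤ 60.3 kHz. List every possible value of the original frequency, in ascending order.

35.7 kHz, 37.2 kHz, 60 kHz

Frequencies that alias to 11.4 kHz are k·fs ± 11.4 kHz for integer k ≥ 0.
k=0: 11.4 kHz.
k=1: 12.9 kHz, 35.7 kHz.
k=2: 37.2 kHz, 60 kHz.
k=3: 61.5 kHz, 84.3 kHz.
Within [18.2 kHz, 60.3 kHz]: 35.7 kHz, 37.2 kHz, 60 kHz.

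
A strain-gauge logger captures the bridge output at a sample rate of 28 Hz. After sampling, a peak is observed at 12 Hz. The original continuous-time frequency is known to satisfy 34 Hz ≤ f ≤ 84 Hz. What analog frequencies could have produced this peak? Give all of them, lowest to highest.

Frequencies that alias to 12 Hz are k·fs ± 12 Hz for integer k ≥ 0.
k=0: 12 Hz.
k=1: 16 Hz, 40 Hz.
k=2: 44 Hz, 68 Hz.
k=3: 72 Hz, 96 Hz.
k=4: 100 Hz, 124 Hz.
Within [34 Hz, 84 Hz]: 40 Hz, 44 Hz, 68 Hz, 72 Hz.

40 Hz, 44 Hz, 68 Hz, 72 Hz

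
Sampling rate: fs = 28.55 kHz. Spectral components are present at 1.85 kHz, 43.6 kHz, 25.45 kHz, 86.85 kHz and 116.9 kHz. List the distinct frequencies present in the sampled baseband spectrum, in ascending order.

1.2 kHz, 1.85 kHz, 2.7 kHz, 3.1 kHz, 13.5 kHz

fs/2 = 14.275 kHz.
1.85 kHz ≤ fs/2 = 14.275 kHz, passes unchanged.
43.6 kHz mod fs = 15.05 kHz.
15.05 kHz > fs/2 = 14.275 kHz, folds to fs − 15.05 kHz = 13.5 kHz.
25.45 kHz > fs/2 = 14.275 kHz, folds to fs − 25.45 kHz = 3.1 kHz.
86.85 kHz mod fs = 1.2 kHz.
1.2 kHz ≤ fs/2 = 14.275 kHz, appears at 1.2 kHz.
116.9 kHz mod fs = 2.7 kHz.
2.7 kHz ≤ fs/2 = 14.275 kHz, appears at 2.7 kHz.
Distinct values: {1.2 kHz, 1.85 kHz, 2.7 kHz, 3.1 kHz, 13.5 kHz}.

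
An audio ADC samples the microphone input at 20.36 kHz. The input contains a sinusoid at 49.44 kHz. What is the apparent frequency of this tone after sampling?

8.72 kHz

49.44 kHz mod fs = 8.72 kHz.
8.72 kHz ≤ fs/2 = 10.18 kHz, appears at 8.72 kHz.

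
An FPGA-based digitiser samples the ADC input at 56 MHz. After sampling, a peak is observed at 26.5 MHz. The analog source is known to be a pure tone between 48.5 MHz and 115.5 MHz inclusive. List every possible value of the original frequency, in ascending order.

Frequencies that alias to 26.5 MHz are k·fs ± 26.5 MHz for integer k ≥ 0.
k=0: 26.5 MHz.
k=1: 29.5 MHz, 82.5 MHz.
k=2: 85.5 MHz, 138.5 MHz.
k=3: 141.5 MHz, 194.5 MHz.
Within [48.5 MHz, 115.5 MHz]: 82.5 MHz, 85.5 MHz.

82.5 MHz, 85.5 MHz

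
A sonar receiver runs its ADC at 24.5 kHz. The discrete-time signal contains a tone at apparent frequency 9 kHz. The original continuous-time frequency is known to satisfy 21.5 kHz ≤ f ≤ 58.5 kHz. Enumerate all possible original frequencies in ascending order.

33.5 kHz, 40 kHz, 58 kHz

Frequencies that alias to 9 kHz are k·fs ± 9 kHz for integer k ≥ 0.
k=0: 9 kHz.
k=1: 15.5 kHz, 33.5 kHz.
k=2: 40 kHz, 58 kHz.
k=3: 64.5 kHz, 82.5 kHz.
Within [21.5 kHz, 58.5 kHz]: 33.5 kHz, 40 kHz, 58 kHz.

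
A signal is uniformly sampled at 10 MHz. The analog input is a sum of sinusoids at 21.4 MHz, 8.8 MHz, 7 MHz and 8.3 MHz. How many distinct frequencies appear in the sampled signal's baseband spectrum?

fs/2 = 5 MHz.
21.4 MHz mod fs = 1.4 MHz.
1.4 MHz ≤ fs/2 = 5 MHz, appears at 1.4 MHz.
8.8 MHz > fs/2 = 5 MHz, folds to fs − 8.8 MHz = 1.2 MHz.
7 MHz > fs/2 = 5 MHz, folds to fs − 7 MHz = 3 MHz.
8.3 MHz > fs/2 = 5 MHz, folds to fs − 8.3 MHz = 1.7 MHz.
Distinct values: {1.2 MHz, 1.4 MHz, 1.7 MHz, 3 MHz} → 4.

4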